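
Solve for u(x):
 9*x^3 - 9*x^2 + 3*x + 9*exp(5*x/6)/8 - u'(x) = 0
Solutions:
 u(x) = C1 + 9*x^4/4 - 3*x^3 + 3*x^2/2 + 27*exp(5*x/6)/20


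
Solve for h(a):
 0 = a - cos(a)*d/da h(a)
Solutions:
 h(a) = C1 + Integral(a/cos(a), a)


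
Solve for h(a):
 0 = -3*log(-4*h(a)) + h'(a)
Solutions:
 -Integral(1/(log(-_y) + 2*log(2)), (_y, h(a)))/3 = C1 - a


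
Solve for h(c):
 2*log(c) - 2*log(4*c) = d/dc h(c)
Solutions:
 h(c) = C1 - 4*c*log(2)


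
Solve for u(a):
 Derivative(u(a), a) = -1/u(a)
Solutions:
 u(a) = -sqrt(C1 - 2*a)
 u(a) = sqrt(C1 - 2*a)


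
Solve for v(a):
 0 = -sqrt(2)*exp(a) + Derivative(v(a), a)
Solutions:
 v(a) = C1 + sqrt(2)*exp(a)


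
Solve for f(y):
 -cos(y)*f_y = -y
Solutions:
 f(y) = C1 + Integral(y/cos(y), y)


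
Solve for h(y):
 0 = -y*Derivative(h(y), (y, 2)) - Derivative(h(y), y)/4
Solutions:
 h(y) = C1 + C2*y^(3/4)


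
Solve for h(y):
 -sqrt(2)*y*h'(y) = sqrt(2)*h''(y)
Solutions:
 h(y) = C1 + C2*erf(sqrt(2)*y/2)


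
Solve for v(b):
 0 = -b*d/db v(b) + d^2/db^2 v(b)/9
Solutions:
 v(b) = C1 + C2*erfi(3*sqrt(2)*b/2)


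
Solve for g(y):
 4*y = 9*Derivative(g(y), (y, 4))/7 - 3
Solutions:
 g(y) = C1 + C2*y + C3*y^2 + C4*y^3 + 7*y^5/270 + 7*y^4/72


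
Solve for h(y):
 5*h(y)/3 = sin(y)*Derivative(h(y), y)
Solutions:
 h(y) = C1*(cos(y) - 1)^(5/6)/(cos(y) + 1)^(5/6)


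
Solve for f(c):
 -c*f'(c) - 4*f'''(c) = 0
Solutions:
 f(c) = C1 + Integral(C2*airyai(-2^(1/3)*c/2) + C3*airybi(-2^(1/3)*c/2), c)


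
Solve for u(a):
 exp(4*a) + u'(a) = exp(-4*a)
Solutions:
 u(a) = C1 - cosh(4*a)/2


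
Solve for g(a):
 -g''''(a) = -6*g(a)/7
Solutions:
 g(a) = C1*exp(-6^(1/4)*7^(3/4)*a/7) + C2*exp(6^(1/4)*7^(3/4)*a/7) + C3*sin(6^(1/4)*7^(3/4)*a/7) + C4*cos(6^(1/4)*7^(3/4)*a/7)


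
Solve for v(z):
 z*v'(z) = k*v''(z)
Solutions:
 v(z) = C1 + C2*erf(sqrt(2)*z*sqrt(-1/k)/2)/sqrt(-1/k)


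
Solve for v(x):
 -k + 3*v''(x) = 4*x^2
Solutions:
 v(x) = C1 + C2*x + k*x^2/6 + x^4/9


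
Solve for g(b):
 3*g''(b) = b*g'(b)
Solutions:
 g(b) = C1 + C2*erfi(sqrt(6)*b/6)


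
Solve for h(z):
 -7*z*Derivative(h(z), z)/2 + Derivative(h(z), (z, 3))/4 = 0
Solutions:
 h(z) = C1 + Integral(C2*airyai(14^(1/3)*z) + C3*airybi(14^(1/3)*z), z)


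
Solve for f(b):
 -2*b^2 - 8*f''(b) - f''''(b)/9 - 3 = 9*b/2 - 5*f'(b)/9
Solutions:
 f(b) = C1 + C2*exp(2^(1/3)*b*(-2^(1/3)*(5 + 7*sqrt(1129))^(1/3)/4 + 12/(5 + 7*sqrt(1129))^(1/3)))*sin(2^(1/3)*sqrt(3)*b*(12/(5 + 7*sqrt(1129))^(1/3) + 2^(1/3)*(5 + 7*sqrt(1129))^(1/3)/4)) + C3*exp(2^(1/3)*b*(-2^(1/3)*(5 + 7*sqrt(1129))^(1/3)/4 + 12/(5 + 7*sqrt(1129))^(1/3)))*cos(2^(1/3)*sqrt(3)*b*(12/(5 + 7*sqrt(1129))^(1/3) + 2^(1/3)*(5 + 7*sqrt(1129))^(1/3)/4)) + C4*exp(2^(1/3)*b*(-24/(5 + 7*sqrt(1129))^(1/3) + 2^(1/3)*(5 + 7*sqrt(1129))^(1/3)/2)) + 6*b^3/5 + 5589*b^2/100 + 201879*b/125


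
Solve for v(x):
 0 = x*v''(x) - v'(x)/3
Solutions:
 v(x) = C1 + C2*x^(4/3)


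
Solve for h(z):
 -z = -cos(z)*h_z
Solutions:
 h(z) = C1 + Integral(z/cos(z), z)


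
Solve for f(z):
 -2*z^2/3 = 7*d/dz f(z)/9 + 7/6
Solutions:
 f(z) = C1 - 2*z^3/7 - 3*z/2


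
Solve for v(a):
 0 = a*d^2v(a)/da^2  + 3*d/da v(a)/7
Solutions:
 v(a) = C1 + C2*a^(4/7)


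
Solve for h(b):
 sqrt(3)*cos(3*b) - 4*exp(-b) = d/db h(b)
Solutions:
 h(b) = C1 + sqrt(3)*sin(3*b)/3 + 4*exp(-b)


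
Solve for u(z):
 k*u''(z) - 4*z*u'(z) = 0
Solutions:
 u(z) = C1 + C2*erf(sqrt(2)*z*sqrt(-1/k))/sqrt(-1/k)


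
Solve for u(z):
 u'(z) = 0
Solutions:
 u(z) = C1


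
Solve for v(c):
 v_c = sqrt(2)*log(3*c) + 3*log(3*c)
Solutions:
 v(c) = C1 + sqrt(2)*c*log(c) + 3*c*log(c) - 3*c - sqrt(2)*c + c*log(3^(sqrt(2) + 3))


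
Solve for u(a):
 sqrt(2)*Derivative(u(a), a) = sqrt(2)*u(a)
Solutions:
 u(a) = C1*exp(a)


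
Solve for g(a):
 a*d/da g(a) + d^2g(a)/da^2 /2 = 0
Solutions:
 g(a) = C1 + C2*erf(a)


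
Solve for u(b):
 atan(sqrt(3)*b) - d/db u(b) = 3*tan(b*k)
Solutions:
 u(b) = C1 + b*atan(sqrt(3)*b) - 3*Piecewise((-log(cos(b*k))/k, Ne(k, 0)), (0, True)) - sqrt(3)*log(3*b^2 + 1)/6


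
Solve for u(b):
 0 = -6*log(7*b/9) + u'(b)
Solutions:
 u(b) = C1 + 6*b*log(b) - 6*b + b*log(117649/531441)


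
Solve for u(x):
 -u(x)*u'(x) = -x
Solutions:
 u(x) = -sqrt(C1 + x^2)
 u(x) = sqrt(C1 + x^2)


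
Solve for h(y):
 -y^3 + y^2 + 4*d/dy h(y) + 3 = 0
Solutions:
 h(y) = C1 + y^4/16 - y^3/12 - 3*y/4


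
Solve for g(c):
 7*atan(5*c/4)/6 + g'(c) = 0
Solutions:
 g(c) = C1 - 7*c*atan(5*c/4)/6 + 7*log(25*c^2 + 16)/15


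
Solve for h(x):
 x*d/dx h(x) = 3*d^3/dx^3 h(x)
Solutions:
 h(x) = C1 + Integral(C2*airyai(3^(2/3)*x/3) + C3*airybi(3^(2/3)*x/3), x)


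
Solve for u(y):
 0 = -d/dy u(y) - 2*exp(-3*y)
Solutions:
 u(y) = C1 + 2*exp(-3*y)/3


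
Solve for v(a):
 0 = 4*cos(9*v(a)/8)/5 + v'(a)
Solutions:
 4*a/5 - 4*log(sin(9*v(a)/8) - 1)/9 + 4*log(sin(9*v(a)/8) + 1)/9 = C1


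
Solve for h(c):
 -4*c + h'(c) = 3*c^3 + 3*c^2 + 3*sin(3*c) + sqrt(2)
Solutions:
 h(c) = C1 + 3*c^4/4 + c^3 + 2*c^2 + sqrt(2)*c - cos(3*c)


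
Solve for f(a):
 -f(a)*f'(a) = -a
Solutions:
 f(a) = -sqrt(C1 + a^2)
 f(a) = sqrt(C1 + a^2)


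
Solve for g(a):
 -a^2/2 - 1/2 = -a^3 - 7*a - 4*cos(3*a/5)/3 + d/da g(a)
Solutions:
 g(a) = C1 + a^4/4 - a^3/6 + 7*a^2/2 - a/2 + 20*sin(3*a/5)/9


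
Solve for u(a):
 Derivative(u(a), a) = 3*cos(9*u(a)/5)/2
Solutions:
 -3*a/2 - 5*log(sin(9*u(a)/5) - 1)/18 + 5*log(sin(9*u(a)/5) + 1)/18 = C1


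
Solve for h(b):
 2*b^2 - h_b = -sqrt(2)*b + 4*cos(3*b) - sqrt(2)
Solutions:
 h(b) = C1 + 2*b^3/3 + sqrt(2)*b^2/2 + sqrt(2)*b - 4*sin(3*b)/3


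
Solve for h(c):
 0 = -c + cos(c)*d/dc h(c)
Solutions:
 h(c) = C1 + Integral(c/cos(c), c)


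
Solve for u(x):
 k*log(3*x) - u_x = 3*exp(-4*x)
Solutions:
 u(x) = C1 + k*x*log(x) + k*x*(-1 + log(3)) + 3*exp(-4*x)/4


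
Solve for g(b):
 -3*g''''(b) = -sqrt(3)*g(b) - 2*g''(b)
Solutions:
 g(b) = C1*exp(-sqrt(3)*b*sqrt(1 + sqrt(1 + 3*sqrt(3)))/3) + C2*exp(sqrt(3)*b*sqrt(1 + sqrt(1 + 3*sqrt(3)))/3) + C3*sin(sqrt(3)*b*sqrt(-1 + sqrt(1 + 3*sqrt(3)))/3) + C4*cosh(sqrt(3)*b*sqrt(1 - sqrt(1 + 3*sqrt(3)))/3)


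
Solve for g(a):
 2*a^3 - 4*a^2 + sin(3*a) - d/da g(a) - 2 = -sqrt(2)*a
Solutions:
 g(a) = C1 + a^4/2 - 4*a^3/3 + sqrt(2)*a^2/2 - 2*a - cos(3*a)/3


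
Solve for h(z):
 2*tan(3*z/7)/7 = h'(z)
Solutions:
 h(z) = C1 - 2*log(cos(3*z/7))/3


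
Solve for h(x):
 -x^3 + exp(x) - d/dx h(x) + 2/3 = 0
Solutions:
 h(x) = C1 - x^4/4 + 2*x/3 + exp(x)


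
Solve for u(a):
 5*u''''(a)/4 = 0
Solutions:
 u(a) = C1 + C2*a + C3*a^2 + C4*a^3


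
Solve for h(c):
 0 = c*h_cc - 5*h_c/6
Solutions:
 h(c) = C1 + C2*c^(11/6)


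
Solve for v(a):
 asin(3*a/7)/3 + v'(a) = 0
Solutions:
 v(a) = C1 - a*asin(3*a/7)/3 - sqrt(49 - 9*a^2)/9


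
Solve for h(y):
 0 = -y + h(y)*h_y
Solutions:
 h(y) = -sqrt(C1 + y^2)
 h(y) = sqrt(C1 + y^2)


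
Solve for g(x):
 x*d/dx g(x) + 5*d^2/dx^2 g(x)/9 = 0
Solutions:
 g(x) = C1 + C2*erf(3*sqrt(10)*x/10)


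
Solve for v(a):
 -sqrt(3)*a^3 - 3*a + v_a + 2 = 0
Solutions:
 v(a) = C1 + sqrt(3)*a^4/4 + 3*a^2/2 - 2*a


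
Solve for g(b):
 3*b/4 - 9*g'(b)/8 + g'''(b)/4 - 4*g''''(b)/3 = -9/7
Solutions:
 g(b) = C1 + C2*exp(b*((24*sqrt(5178) + 1727)^(-1/3) + 2 + (24*sqrt(5178) + 1727)^(1/3))/32)*sin(sqrt(3)*b*(-(24*sqrt(5178) + 1727)^(1/3) + (24*sqrt(5178) + 1727)^(-1/3))/32) + C3*exp(b*((24*sqrt(5178) + 1727)^(-1/3) + 2 + (24*sqrt(5178) + 1727)^(1/3))/32)*cos(sqrt(3)*b*(-(24*sqrt(5178) + 1727)^(1/3) + (24*sqrt(5178) + 1727)^(-1/3))/32) + C4*exp(b*(-(24*sqrt(5178) + 1727)^(1/3) - 1/(24*sqrt(5178) + 1727)^(1/3) + 1)/16) + b^2/3 + 8*b/7


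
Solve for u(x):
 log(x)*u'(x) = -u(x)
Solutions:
 u(x) = C1*exp(-li(x))


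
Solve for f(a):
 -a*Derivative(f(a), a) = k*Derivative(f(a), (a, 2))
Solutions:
 f(a) = C1 + C2*sqrt(k)*erf(sqrt(2)*a*sqrt(1/k)/2)


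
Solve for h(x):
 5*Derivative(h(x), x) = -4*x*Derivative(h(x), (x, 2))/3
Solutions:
 h(x) = C1 + C2/x^(11/4)


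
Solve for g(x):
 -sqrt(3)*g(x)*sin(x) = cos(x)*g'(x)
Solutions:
 g(x) = C1*cos(x)^(sqrt(3))


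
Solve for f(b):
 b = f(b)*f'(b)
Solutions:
 f(b) = -sqrt(C1 + b^2)
 f(b) = sqrt(C1 + b^2)


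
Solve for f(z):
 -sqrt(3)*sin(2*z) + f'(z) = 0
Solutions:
 f(z) = C1 - sqrt(3)*cos(2*z)/2


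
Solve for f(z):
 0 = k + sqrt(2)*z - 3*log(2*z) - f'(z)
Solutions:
 f(z) = C1 + k*z + sqrt(2)*z^2/2 - 3*z*log(z) - z*log(8) + 3*z


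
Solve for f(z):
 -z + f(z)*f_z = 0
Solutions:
 f(z) = -sqrt(C1 + z^2)
 f(z) = sqrt(C1 + z^2)


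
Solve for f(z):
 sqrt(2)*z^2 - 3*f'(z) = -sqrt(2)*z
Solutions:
 f(z) = C1 + sqrt(2)*z^3/9 + sqrt(2)*z^2/6


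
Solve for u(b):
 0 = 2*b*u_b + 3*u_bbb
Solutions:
 u(b) = C1 + Integral(C2*airyai(-2^(1/3)*3^(2/3)*b/3) + C3*airybi(-2^(1/3)*3^(2/3)*b/3), b)


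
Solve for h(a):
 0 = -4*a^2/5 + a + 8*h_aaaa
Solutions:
 h(a) = C1 + C2*a + C3*a^2 + C4*a^3 + a^6/3600 - a^5/960


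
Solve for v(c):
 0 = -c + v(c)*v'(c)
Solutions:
 v(c) = -sqrt(C1 + c^2)
 v(c) = sqrt(C1 + c^2)


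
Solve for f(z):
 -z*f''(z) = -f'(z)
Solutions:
 f(z) = C1 + C2*z^2


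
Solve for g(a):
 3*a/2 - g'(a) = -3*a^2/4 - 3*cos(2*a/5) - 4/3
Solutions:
 g(a) = C1 + a^3/4 + 3*a^2/4 + 4*a/3 + 15*sin(2*a/5)/2


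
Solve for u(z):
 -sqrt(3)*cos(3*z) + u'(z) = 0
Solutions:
 u(z) = C1 + sqrt(3)*sin(3*z)/3


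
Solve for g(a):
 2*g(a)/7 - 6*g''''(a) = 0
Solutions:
 g(a) = C1*exp(-21^(3/4)*a/21) + C2*exp(21^(3/4)*a/21) + C3*sin(21^(3/4)*a/21) + C4*cos(21^(3/4)*a/21)


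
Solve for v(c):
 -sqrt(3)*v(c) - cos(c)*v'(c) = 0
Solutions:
 v(c) = C1*(sin(c) - 1)^(sqrt(3)/2)/(sin(c) + 1)^(sqrt(3)/2)


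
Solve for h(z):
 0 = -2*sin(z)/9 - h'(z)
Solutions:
 h(z) = C1 + 2*cos(z)/9


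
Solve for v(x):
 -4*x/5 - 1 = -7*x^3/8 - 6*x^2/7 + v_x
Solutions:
 v(x) = C1 + 7*x^4/32 + 2*x^3/7 - 2*x^2/5 - x


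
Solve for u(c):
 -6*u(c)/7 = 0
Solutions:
 u(c) = 0


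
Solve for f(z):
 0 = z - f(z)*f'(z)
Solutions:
 f(z) = -sqrt(C1 + z^2)
 f(z) = sqrt(C1 + z^2)


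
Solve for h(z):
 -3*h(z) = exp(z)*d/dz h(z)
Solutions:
 h(z) = C1*exp(3*exp(-z))


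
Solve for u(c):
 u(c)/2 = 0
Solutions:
 u(c) = 0


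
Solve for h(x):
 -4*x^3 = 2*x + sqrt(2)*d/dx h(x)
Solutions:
 h(x) = C1 - sqrt(2)*x^4/2 - sqrt(2)*x^2/2


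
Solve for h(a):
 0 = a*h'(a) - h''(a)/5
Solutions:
 h(a) = C1 + C2*erfi(sqrt(10)*a/2)


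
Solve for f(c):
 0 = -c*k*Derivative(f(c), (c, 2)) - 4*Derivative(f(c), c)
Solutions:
 f(c) = C1 + c^(((re(k) - 4)*re(k) + im(k)^2)/(re(k)^2 + im(k)^2))*(C2*sin(4*log(c)*Abs(im(k))/(re(k)^2 + im(k)^2)) + C3*cos(4*log(c)*im(k)/(re(k)^2 + im(k)^2)))


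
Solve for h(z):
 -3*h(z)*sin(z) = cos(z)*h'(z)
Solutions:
 h(z) = C1*cos(z)^3


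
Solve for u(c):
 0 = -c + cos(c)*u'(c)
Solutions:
 u(c) = C1 + Integral(c/cos(c), c)


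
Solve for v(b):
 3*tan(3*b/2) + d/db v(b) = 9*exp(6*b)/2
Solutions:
 v(b) = C1 + 3*exp(6*b)/4 + 2*log(cos(3*b/2))


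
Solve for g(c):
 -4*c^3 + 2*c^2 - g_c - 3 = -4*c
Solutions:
 g(c) = C1 - c^4 + 2*c^3/3 + 2*c^2 - 3*c


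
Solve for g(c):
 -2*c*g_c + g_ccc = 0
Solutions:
 g(c) = C1 + Integral(C2*airyai(2^(1/3)*c) + C3*airybi(2^(1/3)*c), c)


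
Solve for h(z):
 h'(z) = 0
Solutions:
 h(z) = C1


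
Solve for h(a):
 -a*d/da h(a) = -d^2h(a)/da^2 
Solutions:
 h(a) = C1 + C2*erfi(sqrt(2)*a/2)


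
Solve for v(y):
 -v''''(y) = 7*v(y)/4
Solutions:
 v(y) = (C1*sin(7^(1/4)*y/2) + C2*cos(7^(1/4)*y/2))*exp(-7^(1/4)*y/2) + (C3*sin(7^(1/4)*y/2) + C4*cos(7^(1/4)*y/2))*exp(7^(1/4)*y/2)


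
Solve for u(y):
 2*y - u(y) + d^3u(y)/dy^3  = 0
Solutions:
 u(y) = C3*exp(y) + 2*y + (C1*sin(sqrt(3)*y/2) + C2*cos(sqrt(3)*y/2))*exp(-y/2)


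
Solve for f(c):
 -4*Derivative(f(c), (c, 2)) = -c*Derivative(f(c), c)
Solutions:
 f(c) = C1 + C2*erfi(sqrt(2)*c/4)


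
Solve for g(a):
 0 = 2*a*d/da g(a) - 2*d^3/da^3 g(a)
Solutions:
 g(a) = C1 + Integral(C2*airyai(a) + C3*airybi(a), a)


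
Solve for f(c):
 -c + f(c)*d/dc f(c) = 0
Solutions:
 f(c) = -sqrt(C1 + c^2)
 f(c) = sqrt(C1 + c^2)


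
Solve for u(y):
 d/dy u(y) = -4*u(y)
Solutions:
 u(y) = C1*exp(-4*y)


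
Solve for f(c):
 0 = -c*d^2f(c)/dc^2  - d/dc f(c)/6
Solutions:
 f(c) = C1 + C2*c^(5/6)


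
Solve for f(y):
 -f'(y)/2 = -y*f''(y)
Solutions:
 f(y) = C1 + C2*y^(3/2)


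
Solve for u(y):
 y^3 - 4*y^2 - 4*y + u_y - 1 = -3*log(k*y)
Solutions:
 u(y) = C1 - y^4/4 + 4*y^3/3 + 2*y^2 - 3*y*log(k*y) + 4*y


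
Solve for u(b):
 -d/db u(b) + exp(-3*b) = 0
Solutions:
 u(b) = C1 - exp(-3*b)/3


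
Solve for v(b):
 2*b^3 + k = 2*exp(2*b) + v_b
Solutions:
 v(b) = C1 + b^4/2 + b*k - exp(2*b)


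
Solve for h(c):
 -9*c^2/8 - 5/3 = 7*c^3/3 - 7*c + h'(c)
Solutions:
 h(c) = C1 - 7*c^4/12 - 3*c^3/8 + 7*c^2/2 - 5*c/3


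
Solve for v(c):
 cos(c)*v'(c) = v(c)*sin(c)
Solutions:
 v(c) = C1/cos(c)


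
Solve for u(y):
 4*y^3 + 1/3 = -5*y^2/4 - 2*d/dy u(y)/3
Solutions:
 u(y) = C1 - 3*y^4/2 - 5*y^3/8 - y/2


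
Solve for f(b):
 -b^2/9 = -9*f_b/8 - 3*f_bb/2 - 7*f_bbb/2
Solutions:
 f(b) = C1 + 8*b^3/243 - 32*b^2/243 - 64*b/243 + (C2*sin(3*sqrt(6)*b/14) + C3*cos(3*sqrt(6)*b/14))*exp(-3*b/14)


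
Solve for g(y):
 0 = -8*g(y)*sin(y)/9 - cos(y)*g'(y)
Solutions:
 g(y) = C1*cos(y)^(8/9)


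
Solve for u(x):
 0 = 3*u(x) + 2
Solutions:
 u(x) = -2/3


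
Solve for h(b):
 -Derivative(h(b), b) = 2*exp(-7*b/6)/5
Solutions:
 h(b) = C1 + 12*exp(-7*b/6)/35


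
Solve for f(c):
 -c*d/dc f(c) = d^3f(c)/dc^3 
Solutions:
 f(c) = C1 + Integral(C2*airyai(-c) + C3*airybi(-c), c)


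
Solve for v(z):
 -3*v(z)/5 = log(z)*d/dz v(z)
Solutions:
 v(z) = C1*exp(-3*li(z)/5)


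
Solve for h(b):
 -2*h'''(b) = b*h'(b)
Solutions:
 h(b) = C1 + Integral(C2*airyai(-2^(2/3)*b/2) + C3*airybi(-2^(2/3)*b/2), b)


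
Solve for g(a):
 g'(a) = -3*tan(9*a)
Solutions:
 g(a) = C1 + log(cos(9*a))/3


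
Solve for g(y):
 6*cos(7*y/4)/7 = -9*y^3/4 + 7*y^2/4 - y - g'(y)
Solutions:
 g(y) = C1 - 9*y^4/16 + 7*y^3/12 - y^2/2 - 24*sin(7*y/4)/49


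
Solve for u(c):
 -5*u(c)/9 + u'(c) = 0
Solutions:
 u(c) = C1*exp(5*c/9)


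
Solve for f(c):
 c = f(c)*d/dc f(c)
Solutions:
 f(c) = -sqrt(C1 + c^2)
 f(c) = sqrt(C1 + c^2)


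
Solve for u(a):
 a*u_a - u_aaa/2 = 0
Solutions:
 u(a) = C1 + Integral(C2*airyai(2^(1/3)*a) + C3*airybi(2^(1/3)*a), a)


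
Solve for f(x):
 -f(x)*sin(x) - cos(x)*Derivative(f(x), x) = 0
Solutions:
 f(x) = C1*cos(x)


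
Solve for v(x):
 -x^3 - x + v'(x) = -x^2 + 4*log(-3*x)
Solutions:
 v(x) = C1 + x^4/4 - x^3/3 + x^2/2 + 4*x*log(-x) + 4*x*(-1 + log(3))


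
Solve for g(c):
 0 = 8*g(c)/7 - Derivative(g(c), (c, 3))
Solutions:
 g(c) = C3*exp(2*7^(2/3)*c/7) + (C1*sin(sqrt(3)*7^(2/3)*c/7) + C2*cos(sqrt(3)*7^(2/3)*c/7))*exp(-7^(2/3)*c/7)


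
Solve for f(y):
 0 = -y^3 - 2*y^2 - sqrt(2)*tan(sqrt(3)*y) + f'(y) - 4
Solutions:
 f(y) = C1 + y^4/4 + 2*y^3/3 + 4*y - sqrt(6)*log(cos(sqrt(3)*y))/3


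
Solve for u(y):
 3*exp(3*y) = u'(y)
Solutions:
 u(y) = C1 + exp(3*y)


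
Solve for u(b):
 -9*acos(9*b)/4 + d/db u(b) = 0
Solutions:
 u(b) = C1 + 9*b*acos(9*b)/4 - sqrt(1 - 81*b^2)/4


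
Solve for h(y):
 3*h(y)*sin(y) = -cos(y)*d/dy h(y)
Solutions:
 h(y) = C1*cos(y)^3


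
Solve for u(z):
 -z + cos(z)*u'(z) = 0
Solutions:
 u(z) = C1 + Integral(z/cos(z), z)


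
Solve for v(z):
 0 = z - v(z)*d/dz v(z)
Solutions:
 v(z) = -sqrt(C1 + z^2)
 v(z) = sqrt(C1 + z^2)


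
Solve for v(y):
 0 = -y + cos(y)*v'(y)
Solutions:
 v(y) = C1 + Integral(y/cos(y), y)


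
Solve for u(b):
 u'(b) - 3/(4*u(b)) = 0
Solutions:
 u(b) = -sqrt(C1 + 6*b)/2
 u(b) = sqrt(C1 + 6*b)/2


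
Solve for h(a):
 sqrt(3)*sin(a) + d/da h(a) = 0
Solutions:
 h(a) = C1 + sqrt(3)*cos(a)


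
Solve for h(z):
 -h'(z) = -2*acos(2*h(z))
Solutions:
 Integral(1/acos(2*_y), (_y, h(z))) = C1 + 2*z


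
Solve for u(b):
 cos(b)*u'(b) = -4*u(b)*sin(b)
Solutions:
 u(b) = C1*cos(b)^4


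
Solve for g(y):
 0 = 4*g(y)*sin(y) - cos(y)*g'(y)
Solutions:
 g(y) = C1/cos(y)^4


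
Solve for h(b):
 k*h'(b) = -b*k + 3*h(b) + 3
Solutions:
 h(b) = C1*exp(3*b/k) + b*k/3 + k^2/9 - 1


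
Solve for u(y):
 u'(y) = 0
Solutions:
 u(y) = C1


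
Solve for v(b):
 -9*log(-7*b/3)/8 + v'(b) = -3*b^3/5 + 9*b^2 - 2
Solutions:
 v(b) = C1 - 3*b^4/20 + 3*b^3 + 9*b*log(-b)/8 + b*(-25 - 9*log(3) + 9*log(7))/8


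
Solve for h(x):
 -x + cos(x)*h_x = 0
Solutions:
 h(x) = C1 + Integral(x/cos(x), x)


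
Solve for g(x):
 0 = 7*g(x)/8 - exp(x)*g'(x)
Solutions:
 g(x) = C1*exp(-7*exp(-x)/8)


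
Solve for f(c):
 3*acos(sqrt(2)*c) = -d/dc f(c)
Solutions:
 f(c) = C1 - 3*c*acos(sqrt(2)*c) + 3*sqrt(2)*sqrt(1 - 2*c^2)/2


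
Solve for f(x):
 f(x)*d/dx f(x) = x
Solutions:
 f(x) = -sqrt(C1 + x^2)
 f(x) = sqrt(C1 + x^2)


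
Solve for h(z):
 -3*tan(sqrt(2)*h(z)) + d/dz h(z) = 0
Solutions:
 h(z) = sqrt(2)*(pi - asin(C1*exp(3*sqrt(2)*z)))/2
 h(z) = sqrt(2)*asin(C1*exp(3*sqrt(2)*z))/2


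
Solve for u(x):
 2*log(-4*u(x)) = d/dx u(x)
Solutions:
 -Integral(1/(log(-_y) + 2*log(2)), (_y, u(x)))/2 = C1 - x


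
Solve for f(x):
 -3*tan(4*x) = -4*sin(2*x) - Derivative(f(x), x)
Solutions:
 f(x) = C1 - 3*log(cos(4*x))/4 + 2*cos(2*x)


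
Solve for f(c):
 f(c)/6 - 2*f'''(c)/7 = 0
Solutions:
 f(c) = C3*exp(126^(1/3)*c/6) + (C1*sin(14^(1/3)*3^(1/6)*c/4) + C2*cos(14^(1/3)*3^(1/6)*c/4))*exp(-126^(1/3)*c/12)


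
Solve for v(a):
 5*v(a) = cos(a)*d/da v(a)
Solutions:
 v(a) = C1*sqrt(sin(a) + 1)*(sin(a)^2 + 2*sin(a) + 1)/(sqrt(sin(a) - 1)*(sin(a)^2 - 2*sin(a) + 1))


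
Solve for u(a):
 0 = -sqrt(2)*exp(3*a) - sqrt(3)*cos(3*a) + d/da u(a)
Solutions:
 u(a) = C1 + sqrt(2)*exp(3*a)/3 + sqrt(3)*sin(3*a)/3


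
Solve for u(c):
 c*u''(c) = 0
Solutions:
 u(c) = C1 + C2*c


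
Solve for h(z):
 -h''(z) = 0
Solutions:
 h(z) = C1 + C2*z


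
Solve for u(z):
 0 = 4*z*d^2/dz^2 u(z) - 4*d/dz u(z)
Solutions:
 u(z) = C1 + C2*z^2


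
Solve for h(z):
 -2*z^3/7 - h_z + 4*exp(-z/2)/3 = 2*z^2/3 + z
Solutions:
 h(z) = C1 - z^4/14 - 2*z^3/9 - z^2/2 - 8*exp(-z/2)/3


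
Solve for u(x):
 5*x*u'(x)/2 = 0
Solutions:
 u(x) = C1


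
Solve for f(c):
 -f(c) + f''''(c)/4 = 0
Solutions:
 f(c) = C1*exp(-sqrt(2)*c) + C2*exp(sqrt(2)*c) + C3*sin(sqrt(2)*c) + C4*cos(sqrt(2)*c)


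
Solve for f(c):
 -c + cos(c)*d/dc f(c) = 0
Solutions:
 f(c) = C1 + Integral(c/cos(c), c)


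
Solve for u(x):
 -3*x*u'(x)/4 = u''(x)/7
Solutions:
 u(x) = C1 + C2*erf(sqrt(42)*x/4)


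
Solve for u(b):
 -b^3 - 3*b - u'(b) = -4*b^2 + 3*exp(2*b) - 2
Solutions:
 u(b) = C1 - b^4/4 + 4*b^3/3 - 3*b^2/2 + 2*b - 3*exp(2*b)/2


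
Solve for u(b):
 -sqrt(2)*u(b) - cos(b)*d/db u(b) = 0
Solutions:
 u(b) = C1*(sin(b) - 1)^(sqrt(2)/2)/(sin(b) + 1)^(sqrt(2)/2)


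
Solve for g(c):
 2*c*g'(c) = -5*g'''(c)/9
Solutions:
 g(c) = C1 + Integral(C2*airyai(-18^(1/3)*5^(2/3)*c/5) + C3*airybi(-18^(1/3)*5^(2/3)*c/5), c)


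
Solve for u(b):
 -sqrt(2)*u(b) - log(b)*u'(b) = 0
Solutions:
 u(b) = C1*exp(-sqrt(2)*li(b))


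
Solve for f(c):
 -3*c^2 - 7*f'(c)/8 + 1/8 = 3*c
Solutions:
 f(c) = C1 - 8*c^3/7 - 12*c^2/7 + c/7


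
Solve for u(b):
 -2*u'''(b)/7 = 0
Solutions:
 u(b) = C1 + C2*b + C3*b^2


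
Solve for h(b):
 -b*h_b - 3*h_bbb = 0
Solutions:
 h(b) = C1 + Integral(C2*airyai(-3^(2/3)*b/3) + C3*airybi(-3^(2/3)*b/3), b)


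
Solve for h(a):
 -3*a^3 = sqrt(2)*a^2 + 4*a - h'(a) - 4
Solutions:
 h(a) = C1 + 3*a^4/4 + sqrt(2)*a^3/3 + 2*a^2 - 4*a


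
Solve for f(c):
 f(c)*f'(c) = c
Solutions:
 f(c) = -sqrt(C1 + c^2)
 f(c) = sqrt(C1 + c^2)


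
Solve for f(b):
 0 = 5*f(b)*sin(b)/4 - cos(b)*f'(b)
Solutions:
 f(b) = C1/cos(b)^(5/4)


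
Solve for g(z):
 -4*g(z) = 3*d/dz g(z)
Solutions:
 g(z) = C1*exp(-4*z/3)


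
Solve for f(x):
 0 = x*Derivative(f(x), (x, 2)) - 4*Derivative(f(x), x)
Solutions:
 f(x) = C1 + C2*x^5


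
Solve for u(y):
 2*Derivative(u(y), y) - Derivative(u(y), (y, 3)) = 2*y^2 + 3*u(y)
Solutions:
 u(y) = C1*exp(6^(1/3)*y*(4*3^(1/3)/(sqrt(633) + 27)^(1/3) + 2^(1/3)*(sqrt(633) + 27)^(1/3))/12)*sin(2^(1/3)*3^(1/6)*y*(-2^(1/3)*3^(2/3)*(sqrt(633) + 27)^(1/3)/12 + (sqrt(633) + 27)^(-1/3))) + C2*exp(6^(1/3)*y*(4*3^(1/3)/(sqrt(633) + 27)^(1/3) + 2^(1/3)*(sqrt(633) + 27)^(1/3))/12)*cos(2^(1/3)*3^(1/6)*y*(-2^(1/3)*3^(2/3)*(sqrt(633) + 27)^(1/3)/12 + (sqrt(633) + 27)^(-1/3))) + C3*exp(-6^(1/3)*y*(4*3^(1/3)/(sqrt(633) + 27)^(1/3) + 2^(1/3)*(sqrt(633) + 27)^(1/3))/6) - 2*y^2/3 - 8*y/9 - 16/27


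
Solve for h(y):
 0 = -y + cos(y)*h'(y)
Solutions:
 h(y) = C1 + Integral(y/cos(y), y)


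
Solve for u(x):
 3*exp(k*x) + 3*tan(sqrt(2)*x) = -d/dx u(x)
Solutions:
 u(x) = C1 - 3*Piecewise((exp(k*x)/k, Ne(k, 0)), (x, True)) + 3*sqrt(2)*log(cos(sqrt(2)*x))/2


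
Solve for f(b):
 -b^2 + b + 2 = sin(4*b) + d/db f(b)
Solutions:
 f(b) = C1 - b^3/3 + b^2/2 + 2*b + cos(4*b)/4


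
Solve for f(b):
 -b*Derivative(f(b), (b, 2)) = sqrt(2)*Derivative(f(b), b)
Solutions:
 f(b) = C1 + C2*b^(1 - sqrt(2))


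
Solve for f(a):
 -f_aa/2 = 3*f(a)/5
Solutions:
 f(a) = C1*sin(sqrt(30)*a/5) + C2*cos(sqrt(30)*a/5)


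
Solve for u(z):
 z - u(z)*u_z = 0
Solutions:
 u(z) = -sqrt(C1 + z^2)
 u(z) = sqrt(C1 + z^2)


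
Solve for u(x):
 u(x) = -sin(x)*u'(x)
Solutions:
 u(x) = C1*sqrt(cos(x) + 1)/sqrt(cos(x) - 1)


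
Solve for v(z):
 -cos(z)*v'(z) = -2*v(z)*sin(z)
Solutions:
 v(z) = C1/cos(z)^2


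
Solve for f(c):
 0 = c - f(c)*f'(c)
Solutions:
 f(c) = -sqrt(C1 + c^2)
 f(c) = sqrt(C1 + c^2)


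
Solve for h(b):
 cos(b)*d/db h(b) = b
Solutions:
 h(b) = C1 + Integral(b/cos(b), b)


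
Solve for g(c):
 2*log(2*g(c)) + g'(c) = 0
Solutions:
 Integral(1/(log(_y) + log(2)), (_y, g(c)))/2 = C1 - c


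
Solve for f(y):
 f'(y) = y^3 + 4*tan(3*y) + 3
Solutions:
 f(y) = C1 + y^4/4 + 3*y - 4*log(cos(3*y))/3


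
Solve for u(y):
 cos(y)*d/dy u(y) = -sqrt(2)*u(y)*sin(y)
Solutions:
 u(y) = C1*cos(y)^(sqrt(2))


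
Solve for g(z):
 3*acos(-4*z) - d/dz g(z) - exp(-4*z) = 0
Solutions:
 g(z) = C1 + 3*z*acos(-4*z) + 3*sqrt(1 - 16*z^2)/4 + exp(-4*z)/4


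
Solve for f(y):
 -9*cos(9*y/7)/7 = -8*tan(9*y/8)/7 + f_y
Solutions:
 f(y) = C1 - 64*log(cos(9*y/8))/63 - sin(9*y/7)


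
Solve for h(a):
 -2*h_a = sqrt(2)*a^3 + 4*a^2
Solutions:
 h(a) = C1 - sqrt(2)*a^4/8 - 2*a^3/3


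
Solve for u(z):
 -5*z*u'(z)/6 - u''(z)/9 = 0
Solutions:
 u(z) = C1 + C2*erf(sqrt(15)*z/2)


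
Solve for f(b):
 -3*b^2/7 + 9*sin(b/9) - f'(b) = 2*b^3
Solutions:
 f(b) = C1 - b^4/2 - b^3/7 - 81*cos(b/9)


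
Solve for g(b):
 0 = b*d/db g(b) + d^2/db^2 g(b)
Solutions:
 g(b) = C1 + C2*erf(sqrt(2)*b/2)


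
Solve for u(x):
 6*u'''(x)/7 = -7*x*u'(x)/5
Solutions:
 u(x) = C1 + Integral(C2*airyai(-210^(2/3)*x/30) + C3*airybi(-210^(2/3)*x/30), x)


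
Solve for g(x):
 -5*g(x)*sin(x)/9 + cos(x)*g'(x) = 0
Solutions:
 g(x) = C1/cos(x)^(5/9)


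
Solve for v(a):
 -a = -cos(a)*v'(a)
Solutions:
 v(a) = C1 + Integral(a/cos(a), a)


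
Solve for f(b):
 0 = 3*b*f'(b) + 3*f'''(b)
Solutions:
 f(b) = C1 + Integral(C2*airyai(-b) + C3*airybi(-b), b)


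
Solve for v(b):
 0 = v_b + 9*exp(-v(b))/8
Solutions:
 v(b) = log(C1 - 9*b/8)


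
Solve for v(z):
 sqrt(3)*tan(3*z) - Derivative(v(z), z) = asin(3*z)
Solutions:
 v(z) = C1 - z*asin(3*z) - sqrt(1 - 9*z^2)/3 - sqrt(3)*log(cos(3*z))/3


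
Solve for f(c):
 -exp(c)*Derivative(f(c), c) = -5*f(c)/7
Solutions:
 f(c) = C1*exp(-5*exp(-c)/7)


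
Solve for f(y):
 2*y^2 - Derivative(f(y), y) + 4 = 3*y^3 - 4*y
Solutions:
 f(y) = C1 - 3*y^4/4 + 2*y^3/3 + 2*y^2 + 4*y


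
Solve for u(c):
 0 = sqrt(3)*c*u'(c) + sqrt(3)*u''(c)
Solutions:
 u(c) = C1 + C2*erf(sqrt(2)*c/2)


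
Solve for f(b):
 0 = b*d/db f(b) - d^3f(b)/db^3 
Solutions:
 f(b) = C1 + Integral(C2*airyai(b) + C3*airybi(b), b)


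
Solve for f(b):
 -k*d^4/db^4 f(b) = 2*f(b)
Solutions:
 f(b) = C1*exp(-2^(1/4)*b*(-1/k)^(1/4)) + C2*exp(2^(1/4)*b*(-1/k)^(1/4)) + C3*exp(-2^(1/4)*I*b*(-1/k)^(1/4)) + C4*exp(2^(1/4)*I*b*(-1/k)^(1/4))


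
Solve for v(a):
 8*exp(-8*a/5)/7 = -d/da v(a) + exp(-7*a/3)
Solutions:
 v(a) = C1 - 3*exp(-7*a/3)/7 + 5*exp(-8*a/5)/7


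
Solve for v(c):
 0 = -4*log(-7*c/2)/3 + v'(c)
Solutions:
 v(c) = C1 + 4*c*log(-c)/3 + 4*c*(-1 - log(2) + log(7))/3


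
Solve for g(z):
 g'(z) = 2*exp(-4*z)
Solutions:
 g(z) = C1 - exp(-4*z)/2


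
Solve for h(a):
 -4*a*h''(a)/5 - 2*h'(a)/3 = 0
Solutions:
 h(a) = C1 + C2*a^(1/6)


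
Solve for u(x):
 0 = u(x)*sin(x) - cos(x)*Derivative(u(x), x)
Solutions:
 u(x) = C1/cos(x)


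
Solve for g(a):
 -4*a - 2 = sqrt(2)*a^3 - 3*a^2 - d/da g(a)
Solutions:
 g(a) = C1 + sqrt(2)*a^4/4 - a^3 + 2*a^2 + 2*a


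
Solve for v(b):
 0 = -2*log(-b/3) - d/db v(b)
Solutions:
 v(b) = C1 - 2*b*log(-b) + 2*b*(1 + log(3))


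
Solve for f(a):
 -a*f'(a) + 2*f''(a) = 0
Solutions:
 f(a) = C1 + C2*erfi(a/2)


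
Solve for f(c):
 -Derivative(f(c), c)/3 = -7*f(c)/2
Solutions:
 f(c) = C1*exp(21*c/2)


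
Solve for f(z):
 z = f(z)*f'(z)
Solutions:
 f(z) = -sqrt(C1 + z^2)
 f(z) = sqrt(C1 + z^2)


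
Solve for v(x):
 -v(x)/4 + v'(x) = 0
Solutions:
 v(x) = C1*exp(x/4)


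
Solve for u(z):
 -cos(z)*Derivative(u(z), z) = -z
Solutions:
 u(z) = C1 + Integral(z/cos(z), z)


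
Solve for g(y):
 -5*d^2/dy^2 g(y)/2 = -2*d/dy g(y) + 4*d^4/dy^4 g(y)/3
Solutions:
 g(y) = C1 + C2*exp(2^(1/3)*y*(-(24 + sqrt(826))^(1/3) + 5*2^(1/3)/(24 + sqrt(826))^(1/3))/8)*sin(2^(1/3)*sqrt(3)*y*(5*2^(1/3)/(24 + sqrt(826))^(1/3) + (24 + sqrt(826))^(1/3))/8) + C3*exp(2^(1/3)*y*(-(24 + sqrt(826))^(1/3) + 5*2^(1/3)/(24 + sqrt(826))^(1/3))/8)*cos(2^(1/3)*sqrt(3)*y*(5*2^(1/3)/(24 + sqrt(826))^(1/3) + (24 + sqrt(826))^(1/3))/8) + C4*exp(-2^(1/3)*y*(-(24 + sqrt(826))^(1/3) + 5*2^(1/3)/(24 + sqrt(826))^(1/3))/4)


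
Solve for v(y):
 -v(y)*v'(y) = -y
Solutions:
 v(y) = -sqrt(C1 + y^2)
 v(y) = sqrt(C1 + y^2)


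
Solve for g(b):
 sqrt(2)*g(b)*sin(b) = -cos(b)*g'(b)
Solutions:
 g(b) = C1*cos(b)^(sqrt(2))


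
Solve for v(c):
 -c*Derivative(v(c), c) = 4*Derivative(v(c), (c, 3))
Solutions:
 v(c) = C1 + Integral(C2*airyai(-2^(1/3)*c/2) + C3*airybi(-2^(1/3)*c/2), c)


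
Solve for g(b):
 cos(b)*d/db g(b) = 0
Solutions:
 g(b) = C1


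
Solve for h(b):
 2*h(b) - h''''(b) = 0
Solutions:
 h(b) = C1*exp(-2^(1/4)*b) + C2*exp(2^(1/4)*b) + C3*sin(2^(1/4)*b) + C4*cos(2^(1/4)*b)


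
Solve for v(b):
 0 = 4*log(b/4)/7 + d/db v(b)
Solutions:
 v(b) = C1 - 4*b*log(b)/7 + 4*b/7 + 8*b*log(2)/7


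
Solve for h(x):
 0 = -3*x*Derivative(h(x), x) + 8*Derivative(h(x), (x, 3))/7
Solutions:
 h(x) = C1 + Integral(C2*airyai(21^(1/3)*x/2) + C3*airybi(21^(1/3)*x/2), x)


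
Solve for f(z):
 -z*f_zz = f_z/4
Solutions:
 f(z) = C1 + C2*z^(3/4)


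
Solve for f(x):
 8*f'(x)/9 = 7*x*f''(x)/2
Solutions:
 f(x) = C1 + C2*x^(79/63)


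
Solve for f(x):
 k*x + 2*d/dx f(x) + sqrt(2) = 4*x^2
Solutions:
 f(x) = C1 - k*x^2/4 + 2*x^3/3 - sqrt(2)*x/2


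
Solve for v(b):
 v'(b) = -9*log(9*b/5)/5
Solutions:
 v(b) = C1 - 9*b*log(b)/5 - 18*b*log(3)/5 + 9*b/5 + 9*b*log(5)/5


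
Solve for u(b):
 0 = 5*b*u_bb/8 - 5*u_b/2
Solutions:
 u(b) = C1 + C2*b^5


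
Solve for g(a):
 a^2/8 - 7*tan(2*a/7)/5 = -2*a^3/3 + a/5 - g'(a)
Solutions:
 g(a) = C1 - a^4/6 - a^3/24 + a^2/10 - 49*log(cos(2*a/7))/10


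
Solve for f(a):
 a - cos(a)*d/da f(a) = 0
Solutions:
 f(a) = C1 + Integral(a/cos(a), a)


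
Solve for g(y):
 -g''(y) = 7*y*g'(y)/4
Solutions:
 g(y) = C1 + C2*erf(sqrt(14)*y/4)


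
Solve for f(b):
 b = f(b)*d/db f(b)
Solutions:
 f(b) = -sqrt(C1 + b^2)
 f(b) = sqrt(C1 + b^2)


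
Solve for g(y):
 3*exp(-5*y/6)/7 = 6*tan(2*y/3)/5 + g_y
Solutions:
 g(y) = C1 - 9*log(tan(2*y/3)^2 + 1)/10 - 18*exp(-5*y/6)/35


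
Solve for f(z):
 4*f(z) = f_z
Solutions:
 f(z) = C1*exp(4*z)


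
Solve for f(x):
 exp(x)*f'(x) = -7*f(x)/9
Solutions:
 f(x) = C1*exp(7*exp(-x)/9)


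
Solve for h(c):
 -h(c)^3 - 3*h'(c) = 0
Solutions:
 h(c) = -sqrt(6)*sqrt(-1/(C1 - c))/2
 h(c) = sqrt(6)*sqrt(-1/(C1 - c))/2


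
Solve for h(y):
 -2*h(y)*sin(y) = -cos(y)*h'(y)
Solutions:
 h(y) = C1/cos(y)^2


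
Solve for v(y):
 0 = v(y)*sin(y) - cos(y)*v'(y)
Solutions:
 v(y) = C1/cos(y)


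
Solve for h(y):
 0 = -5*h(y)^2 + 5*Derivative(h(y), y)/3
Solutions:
 h(y) = -1/(C1 + 3*y)


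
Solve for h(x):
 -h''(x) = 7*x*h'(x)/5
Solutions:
 h(x) = C1 + C2*erf(sqrt(70)*x/10)


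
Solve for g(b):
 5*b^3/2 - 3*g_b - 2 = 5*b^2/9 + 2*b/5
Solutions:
 g(b) = C1 + 5*b^4/24 - 5*b^3/81 - b^2/15 - 2*b/3


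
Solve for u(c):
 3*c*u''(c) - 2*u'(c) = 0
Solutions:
 u(c) = C1 + C2*c^(5/3)


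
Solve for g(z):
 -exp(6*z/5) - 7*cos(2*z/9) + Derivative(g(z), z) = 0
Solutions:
 g(z) = C1 + 5*exp(6*z/5)/6 + 63*sin(2*z/9)/2


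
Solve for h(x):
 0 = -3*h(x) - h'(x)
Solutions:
 h(x) = C1*exp(-3*x)


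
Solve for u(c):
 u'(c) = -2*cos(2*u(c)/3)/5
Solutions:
 2*c/5 - 3*log(sin(2*u(c)/3) - 1)/4 + 3*log(sin(2*u(c)/3) + 1)/4 = C1


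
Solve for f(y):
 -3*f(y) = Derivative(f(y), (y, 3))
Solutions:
 f(y) = C3*exp(-3^(1/3)*y) + (C1*sin(3^(5/6)*y/2) + C2*cos(3^(5/6)*y/2))*exp(3^(1/3)*y/2)


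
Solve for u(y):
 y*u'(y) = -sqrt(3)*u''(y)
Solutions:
 u(y) = C1 + C2*erf(sqrt(2)*3^(3/4)*y/6)


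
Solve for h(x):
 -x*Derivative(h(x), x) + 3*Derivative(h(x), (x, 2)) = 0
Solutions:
 h(x) = C1 + C2*erfi(sqrt(6)*x/6)


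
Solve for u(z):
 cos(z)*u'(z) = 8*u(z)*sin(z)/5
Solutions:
 u(z) = C1/cos(z)^(8/5)


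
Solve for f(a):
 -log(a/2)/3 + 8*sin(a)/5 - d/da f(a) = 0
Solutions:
 f(a) = C1 - a*log(a)/3 + a*log(2)/3 + a/3 - 8*cos(a)/5


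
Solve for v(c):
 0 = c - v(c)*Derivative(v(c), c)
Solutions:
 v(c) = -sqrt(C1 + c^2)
 v(c) = sqrt(C1 + c^2)


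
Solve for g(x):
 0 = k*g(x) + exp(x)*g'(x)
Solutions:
 g(x) = C1*exp(k*exp(-x))


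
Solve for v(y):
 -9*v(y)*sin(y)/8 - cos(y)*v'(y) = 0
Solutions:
 v(y) = C1*cos(y)^(9/8)


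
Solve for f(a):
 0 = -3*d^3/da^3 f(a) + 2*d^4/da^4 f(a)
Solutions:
 f(a) = C1 + C2*a + C3*a^2 + C4*exp(3*a/2)


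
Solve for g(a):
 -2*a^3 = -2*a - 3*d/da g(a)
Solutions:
 g(a) = C1 + a^4/6 - a^2/3


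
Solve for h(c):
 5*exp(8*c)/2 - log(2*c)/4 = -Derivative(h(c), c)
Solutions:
 h(c) = C1 + c*log(c)/4 + c*(-1 + log(2))/4 - 5*exp(8*c)/16


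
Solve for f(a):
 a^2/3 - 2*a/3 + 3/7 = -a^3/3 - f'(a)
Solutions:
 f(a) = C1 - a^4/12 - a^3/9 + a^2/3 - 3*a/7


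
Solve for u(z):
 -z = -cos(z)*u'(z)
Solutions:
 u(z) = C1 + Integral(z/cos(z), z)


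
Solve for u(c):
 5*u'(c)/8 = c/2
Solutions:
 u(c) = C1 + 2*c^2/5


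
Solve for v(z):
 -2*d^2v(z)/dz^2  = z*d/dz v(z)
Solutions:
 v(z) = C1 + C2*erf(z/2)


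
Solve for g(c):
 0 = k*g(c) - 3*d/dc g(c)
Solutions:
 g(c) = C1*exp(c*k/3)


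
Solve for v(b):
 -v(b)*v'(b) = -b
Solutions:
 v(b) = -sqrt(C1 + b^2)
 v(b) = sqrt(C1 + b^2)


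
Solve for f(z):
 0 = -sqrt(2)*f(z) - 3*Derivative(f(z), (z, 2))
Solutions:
 f(z) = C1*sin(2^(1/4)*sqrt(3)*z/3) + C2*cos(2^(1/4)*sqrt(3)*z/3)


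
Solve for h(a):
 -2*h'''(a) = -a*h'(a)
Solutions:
 h(a) = C1 + Integral(C2*airyai(2^(2/3)*a/2) + C3*airybi(2^(2/3)*a/2), a)


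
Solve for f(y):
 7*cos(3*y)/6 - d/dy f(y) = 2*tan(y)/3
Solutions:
 f(y) = C1 + 2*log(cos(y))/3 + 7*sin(3*y)/18


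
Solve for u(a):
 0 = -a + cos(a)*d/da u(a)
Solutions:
 u(a) = C1 + Integral(a/cos(a), a)


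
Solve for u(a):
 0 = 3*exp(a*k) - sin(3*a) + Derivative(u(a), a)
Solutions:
 u(a) = C1 - cos(3*a)/3 - 3*exp(a*k)/k


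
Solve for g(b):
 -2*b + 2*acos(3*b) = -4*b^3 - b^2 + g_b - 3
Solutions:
 g(b) = C1 + b^4 + b^3/3 - b^2 + 2*b*acos(3*b) + 3*b - 2*sqrt(1 - 9*b^2)/3


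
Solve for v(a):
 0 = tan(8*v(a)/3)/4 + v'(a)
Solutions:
 v(a) = -3*asin(C1*exp(-2*a/3))/8 + 3*pi/8
 v(a) = 3*asin(C1*exp(-2*a/3))/8


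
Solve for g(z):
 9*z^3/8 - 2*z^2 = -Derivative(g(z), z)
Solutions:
 g(z) = C1 - 9*z^4/32 + 2*z^3/3


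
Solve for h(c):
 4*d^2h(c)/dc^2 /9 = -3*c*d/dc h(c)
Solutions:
 h(c) = C1 + C2*erf(3*sqrt(6)*c/4)


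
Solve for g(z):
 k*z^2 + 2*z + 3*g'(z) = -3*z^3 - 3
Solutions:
 g(z) = C1 - k*z^3/9 - z^4/4 - z^2/3 - z


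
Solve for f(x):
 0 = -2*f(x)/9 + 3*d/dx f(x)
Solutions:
 f(x) = C1*exp(2*x/27)


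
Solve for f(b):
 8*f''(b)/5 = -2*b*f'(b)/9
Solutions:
 f(b) = C1 + C2*erf(sqrt(10)*b/12)


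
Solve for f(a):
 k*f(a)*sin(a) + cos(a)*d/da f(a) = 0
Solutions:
 f(a) = C1*exp(k*log(cos(a)))


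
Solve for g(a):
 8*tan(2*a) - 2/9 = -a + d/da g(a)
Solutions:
 g(a) = C1 + a^2/2 - 2*a/9 - 4*log(cos(2*a))


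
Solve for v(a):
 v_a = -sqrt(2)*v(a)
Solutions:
 v(a) = C1*exp(-sqrt(2)*a)


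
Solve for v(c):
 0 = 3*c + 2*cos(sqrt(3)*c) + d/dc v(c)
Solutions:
 v(c) = C1 - 3*c^2/2 - 2*sqrt(3)*sin(sqrt(3)*c)/3


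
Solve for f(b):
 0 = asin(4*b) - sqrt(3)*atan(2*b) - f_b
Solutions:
 f(b) = C1 + b*asin(4*b) + sqrt(1 - 16*b^2)/4 - sqrt(3)*(b*atan(2*b) - log(4*b^2 + 1)/4)


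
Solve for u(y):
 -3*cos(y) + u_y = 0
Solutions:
 u(y) = C1 + 3*sin(y)


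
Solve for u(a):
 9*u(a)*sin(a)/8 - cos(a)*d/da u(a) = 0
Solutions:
 u(a) = C1/cos(a)^(9/8)


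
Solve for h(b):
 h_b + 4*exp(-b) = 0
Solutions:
 h(b) = C1 + 4*exp(-b)


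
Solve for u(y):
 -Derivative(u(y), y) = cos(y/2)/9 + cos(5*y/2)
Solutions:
 u(y) = C1 - 2*sin(y/2)/9 - 2*sin(5*y/2)/5


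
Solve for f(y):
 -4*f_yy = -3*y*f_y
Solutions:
 f(y) = C1 + C2*erfi(sqrt(6)*y/4)


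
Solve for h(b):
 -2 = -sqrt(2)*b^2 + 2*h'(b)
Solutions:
 h(b) = C1 + sqrt(2)*b^3/6 - b


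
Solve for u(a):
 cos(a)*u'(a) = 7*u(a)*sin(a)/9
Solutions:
 u(a) = C1/cos(a)^(7/9)


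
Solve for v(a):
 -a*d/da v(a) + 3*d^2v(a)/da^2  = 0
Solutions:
 v(a) = C1 + C2*erfi(sqrt(6)*a/6)


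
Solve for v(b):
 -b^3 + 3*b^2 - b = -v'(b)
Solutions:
 v(b) = C1 + b^4/4 - b^3 + b^2/2


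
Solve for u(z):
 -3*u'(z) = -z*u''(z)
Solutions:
 u(z) = C1 + C2*z^4


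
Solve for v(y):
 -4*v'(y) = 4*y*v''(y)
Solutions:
 v(y) = C1 + C2*log(y)


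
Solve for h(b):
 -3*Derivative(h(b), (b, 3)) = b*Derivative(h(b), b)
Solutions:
 h(b) = C1 + Integral(C2*airyai(-3^(2/3)*b/3) + C3*airybi(-3^(2/3)*b/3), b)


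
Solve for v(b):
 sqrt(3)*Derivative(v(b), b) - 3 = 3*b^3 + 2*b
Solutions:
 v(b) = C1 + sqrt(3)*b^4/4 + sqrt(3)*b^2/3 + sqrt(3)*b


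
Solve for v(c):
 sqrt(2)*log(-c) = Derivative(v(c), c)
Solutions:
 v(c) = C1 + sqrt(2)*c*log(-c) - sqrt(2)*c


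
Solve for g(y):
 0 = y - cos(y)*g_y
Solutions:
 g(y) = C1 + Integral(y/cos(y), y)


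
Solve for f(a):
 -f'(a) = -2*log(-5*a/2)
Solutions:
 f(a) = C1 + 2*a*log(-a) + 2*a*(-1 - log(2) + log(5))


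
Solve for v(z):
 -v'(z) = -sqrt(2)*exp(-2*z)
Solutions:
 v(z) = C1 - sqrt(2)*exp(-2*z)/2


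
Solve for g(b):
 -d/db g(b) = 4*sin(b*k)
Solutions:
 g(b) = C1 + 4*cos(b*k)/k


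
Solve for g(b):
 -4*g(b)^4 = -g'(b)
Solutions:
 g(b) = (-1/(C1 + 12*b))^(1/3)
 g(b) = (-1/(C1 + 4*b))^(1/3)*(-3^(2/3) - 3*3^(1/6)*I)/6
 g(b) = (-1/(C1 + 4*b))^(1/3)*(-3^(2/3) + 3*3^(1/6)*I)/6


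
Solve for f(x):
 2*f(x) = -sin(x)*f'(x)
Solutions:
 f(x) = C1*(cos(x) + 1)/(cos(x) - 1)


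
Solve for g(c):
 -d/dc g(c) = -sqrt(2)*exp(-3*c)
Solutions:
 g(c) = C1 - sqrt(2)*exp(-3*c)/3


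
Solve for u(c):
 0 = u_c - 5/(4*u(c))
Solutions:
 u(c) = -sqrt(C1 + 10*c)/2
 u(c) = sqrt(C1 + 10*c)/2


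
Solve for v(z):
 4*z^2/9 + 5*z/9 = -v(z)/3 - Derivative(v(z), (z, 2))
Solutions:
 v(z) = C1*sin(sqrt(3)*z/3) + C2*cos(sqrt(3)*z/3) - 4*z^2/3 - 5*z/3 + 8


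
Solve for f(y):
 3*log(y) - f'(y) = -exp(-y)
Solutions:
 f(y) = C1 + 3*y*log(y) - 3*y - exp(-y)


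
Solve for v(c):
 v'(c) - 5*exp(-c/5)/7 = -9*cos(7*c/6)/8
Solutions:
 v(c) = C1 - 27*sin(7*c/6)/28 - 25*exp(-c/5)/7


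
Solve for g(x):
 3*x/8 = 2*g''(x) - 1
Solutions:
 g(x) = C1 + C2*x + x^3/32 + x^2/4


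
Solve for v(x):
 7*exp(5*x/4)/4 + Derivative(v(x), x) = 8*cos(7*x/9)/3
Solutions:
 v(x) = C1 - 7*exp(5*x/4)/5 + 24*sin(7*x/9)/7


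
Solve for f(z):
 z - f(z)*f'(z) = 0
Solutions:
 f(z) = -sqrt(C1 + z^2)
 f(z) = sqrt(C1 + z^2)


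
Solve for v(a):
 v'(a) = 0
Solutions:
 v(a) = C1


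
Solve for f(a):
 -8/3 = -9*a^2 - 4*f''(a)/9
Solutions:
 f(a) = C1 + C2*a - 27*a^4/16 + 3*a^2


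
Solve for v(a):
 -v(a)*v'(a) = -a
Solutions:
 v(a) = -sqrt(C1 + a^2)
 v(a) = sqrt(C1 + a^2)


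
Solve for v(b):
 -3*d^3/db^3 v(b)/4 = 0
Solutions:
 v(b) = C1 + C2*b + C3*b^2


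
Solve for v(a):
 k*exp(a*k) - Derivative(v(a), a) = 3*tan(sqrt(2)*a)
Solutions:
 v(a) = C1 + k*Piecewise((exp(a*k)/k, Ne(k, 0)), (a, True)) + 3*sqrt(2)*log(cos(sqrt(2)*a))/2


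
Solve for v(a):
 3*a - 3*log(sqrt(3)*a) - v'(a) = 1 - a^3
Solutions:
 v(a) = C1 + a^4/4 + 3*a^2/2 - 3*a*log(a) - 3*a*log(3)/2 + 2*a


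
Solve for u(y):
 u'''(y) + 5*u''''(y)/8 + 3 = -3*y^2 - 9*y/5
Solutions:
 u(y) = C1 + C2*y + C3*y^2 + C4*exp(-8*y/5) - y^5/20 + 13*y^4/160 - 45*y^3/64


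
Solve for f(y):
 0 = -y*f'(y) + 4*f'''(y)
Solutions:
 f(y) = C1 + Integral(C2*airyai(2^(1/3)*y/2) + C3*airybi(2^(1/3)*y/2), y)


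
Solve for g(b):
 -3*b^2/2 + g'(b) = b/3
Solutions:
 g(b) = C1 + b^3/2 + b^2/6


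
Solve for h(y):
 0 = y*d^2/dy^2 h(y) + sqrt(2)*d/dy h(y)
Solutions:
 h(y) = C1 + C2*y^(1 - sqrt(2))


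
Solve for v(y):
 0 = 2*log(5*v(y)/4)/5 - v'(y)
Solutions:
 5*Integral(1/(-log(_y) - log(5) + 2*log(2)), (_y, v(y)))/2 = C1 - y


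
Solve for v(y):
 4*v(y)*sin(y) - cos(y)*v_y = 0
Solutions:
 v(y) = C1/cos(y)^4


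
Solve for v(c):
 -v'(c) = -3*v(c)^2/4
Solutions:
 v(c) = -4/(C1 + 3*c)


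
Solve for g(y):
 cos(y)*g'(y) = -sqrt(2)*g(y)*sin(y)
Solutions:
 g(y) = C1*cos(y)^(sqrt(2))


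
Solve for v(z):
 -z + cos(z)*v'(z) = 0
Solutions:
 v(z) = C1 + Integral(z/cos(z), z)


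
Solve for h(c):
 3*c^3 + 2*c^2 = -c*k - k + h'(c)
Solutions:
 h(c) = C1 + 3*c^4/4 + 2*c^3/3 + c^2*k/2 + c*k


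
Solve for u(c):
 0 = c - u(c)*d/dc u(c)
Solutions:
 u(c) = -sqrt(C1 + c^2)
 u(c) = sqrt(C1 + c^2)


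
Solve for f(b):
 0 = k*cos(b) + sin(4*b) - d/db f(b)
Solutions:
 f(b) = C1 + k*sin(b) - cos(4*b)/4


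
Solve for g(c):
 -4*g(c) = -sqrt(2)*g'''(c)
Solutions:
 g(c) = C3*exp(sqrt(2)*c) + (C1*sin(sqrt(6)*c/2) + C2*cos(sqrt(6)*c/2))*exp(-sqrt(2)*c/2)


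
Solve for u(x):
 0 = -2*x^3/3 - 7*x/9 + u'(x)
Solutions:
 u(x) = C1 + x^4/6 + 7*x^2/18


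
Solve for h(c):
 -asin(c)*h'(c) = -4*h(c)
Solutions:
 h(c) = C1*exp(4*Integral(1/asin(c), c))


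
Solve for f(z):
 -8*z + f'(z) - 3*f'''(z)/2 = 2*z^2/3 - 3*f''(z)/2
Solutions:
 f(z) = C1 + C2*exp(z*(3 - sqrt(33))/6) + C3*exp(z*(3 + sqrt(33))/6) + 2*z^3/9 + 3*z^2 - 7*z
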